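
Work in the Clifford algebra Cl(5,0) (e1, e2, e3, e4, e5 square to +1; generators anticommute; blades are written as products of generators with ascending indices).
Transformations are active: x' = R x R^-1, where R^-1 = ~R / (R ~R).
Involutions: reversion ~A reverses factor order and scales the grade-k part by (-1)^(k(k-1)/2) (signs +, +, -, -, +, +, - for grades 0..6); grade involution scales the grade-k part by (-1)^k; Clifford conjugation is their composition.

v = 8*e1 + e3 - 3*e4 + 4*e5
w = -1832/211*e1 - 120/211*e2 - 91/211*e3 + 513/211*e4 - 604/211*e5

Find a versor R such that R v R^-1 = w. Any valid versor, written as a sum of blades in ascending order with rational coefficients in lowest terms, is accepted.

Since q(v) = q(w) = 90, the sum R = v + w = -144/211*e1 - 120/211*e2 + 120/211*e3 - 120/211*e4 + 240/211*e5 does the job whenever invertible.
Answer: -144/211*e1 - 120/211*e2 + 120/211*e3 - 120/211*e4 + 240/211*e5


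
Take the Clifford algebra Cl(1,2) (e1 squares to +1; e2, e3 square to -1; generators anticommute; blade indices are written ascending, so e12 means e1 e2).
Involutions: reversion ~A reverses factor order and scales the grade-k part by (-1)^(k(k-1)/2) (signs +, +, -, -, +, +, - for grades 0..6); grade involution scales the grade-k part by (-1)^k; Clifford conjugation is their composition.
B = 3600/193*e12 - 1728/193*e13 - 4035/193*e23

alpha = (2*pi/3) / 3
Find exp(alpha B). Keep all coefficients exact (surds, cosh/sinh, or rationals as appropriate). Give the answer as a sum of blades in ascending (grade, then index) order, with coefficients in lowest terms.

B^2 term by term: the squares give (3600/193)^2*(e12)^2 + (-1728/193)^2*(e13)^2 + (-4035/193)^2*(e23)^2 = 12960000/37249*(+1) + 2985984/37249*(+1) + 16281225/37249*(-1) = -9 (each basis 2-blade squares to minus the product of its generators' squares); cross terms between blades sharing an index anticommute and cancel. So B^2 = -9.
B^2 = -9 — B^2 < 0, so the exponential closes trigonometrically: l = 3, alpha*l = 2*pi/3, so exp(alpha B) = cos(2*pi/3) + (sin(2*pi/3)/3)*B = -1/2 + (sqrt(3)/6)*B.
Answer: -1/2 + 600*sqrt(3)/193*e12 - 288*sqrt(3)/193*e13 - 1345*sqrt(3)/386*e23


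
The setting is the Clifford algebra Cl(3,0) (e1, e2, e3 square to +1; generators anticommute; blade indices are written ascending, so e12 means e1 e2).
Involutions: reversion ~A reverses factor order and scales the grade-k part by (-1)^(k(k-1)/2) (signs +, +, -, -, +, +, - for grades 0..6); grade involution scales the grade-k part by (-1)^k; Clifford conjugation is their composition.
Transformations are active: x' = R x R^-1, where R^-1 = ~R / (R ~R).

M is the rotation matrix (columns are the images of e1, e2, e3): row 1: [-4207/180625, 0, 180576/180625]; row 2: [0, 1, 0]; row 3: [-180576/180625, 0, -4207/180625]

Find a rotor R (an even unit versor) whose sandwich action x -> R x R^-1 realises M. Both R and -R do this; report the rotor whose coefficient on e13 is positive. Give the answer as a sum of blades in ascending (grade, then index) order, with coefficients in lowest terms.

Method: write R = a + b12*e12 + b13*e13 + b23*e23 with a^2 + b12^2 + b13^2 + b23^2 = 1 (so R^-1 = ~R). Expanding the columns R e_j ~R gives tr M = 4a^2 - 1 and, from the antisymmetric part, M21 - M12 = -4a*b12, M13 - M31 = 4a*b13, M32 - M23 = -4a*b23.
Here tr M = 172211/180625, so a^2 = (1 + tr M)/4 = 88209/180625 and a = ±297/425. Taking a = 297/425: M21 - M12 = 0, M13 - M31 = 361152/180625, M32 - M23 = 0, giving b12 = 0, b13 = 304/425, b23 = 0, i.e. R = 297/425 + 304/425*e13.
Its e13 coefficient is already positive.
Answer: 297/425 + 304/425*e13. Uniqueness: Spin(3) -> SO(3) maps R and -R to the same rotation of trace 172211/180625; fixing the sign of the e13 coefficient removes the ambiguity.


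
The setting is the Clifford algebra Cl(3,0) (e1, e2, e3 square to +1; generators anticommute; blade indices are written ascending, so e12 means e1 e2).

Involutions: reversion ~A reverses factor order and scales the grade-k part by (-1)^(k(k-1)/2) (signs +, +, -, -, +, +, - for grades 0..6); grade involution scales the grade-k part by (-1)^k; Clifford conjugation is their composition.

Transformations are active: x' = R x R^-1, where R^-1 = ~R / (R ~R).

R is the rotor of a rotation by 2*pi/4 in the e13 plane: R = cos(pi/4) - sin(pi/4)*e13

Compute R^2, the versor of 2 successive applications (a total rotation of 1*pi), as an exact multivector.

Rotor phase runs at HALF the rotation angle; powers of one rotor simply add phase, so after 2 steps in e13 the phase is 2*pi/4 = pi/2 and R^2 = cos(pi/2) - sin(pi/2)*e13.
cos(pi/2) = 0 and sin(pi/2) = 1, so R^2 = -e13. The net rotation is 1*pi; the rotor keeps the half-angle phase exactly.
Answer: -e13


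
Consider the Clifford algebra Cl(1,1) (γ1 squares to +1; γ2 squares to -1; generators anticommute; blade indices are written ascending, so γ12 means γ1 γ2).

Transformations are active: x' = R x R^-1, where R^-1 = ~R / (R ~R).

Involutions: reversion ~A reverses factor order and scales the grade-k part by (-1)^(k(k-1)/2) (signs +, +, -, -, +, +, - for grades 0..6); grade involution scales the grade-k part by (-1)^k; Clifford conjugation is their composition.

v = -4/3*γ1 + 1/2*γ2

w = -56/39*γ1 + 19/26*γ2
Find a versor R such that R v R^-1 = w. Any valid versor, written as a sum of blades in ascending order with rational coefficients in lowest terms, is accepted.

R = v + w = -36/13*γ1 + 16/13*γ2 works: the equal norms (55/36) guarantee its sandwich swaps v into w.
Answer: -36/13*γ1 + 16/13*γ2


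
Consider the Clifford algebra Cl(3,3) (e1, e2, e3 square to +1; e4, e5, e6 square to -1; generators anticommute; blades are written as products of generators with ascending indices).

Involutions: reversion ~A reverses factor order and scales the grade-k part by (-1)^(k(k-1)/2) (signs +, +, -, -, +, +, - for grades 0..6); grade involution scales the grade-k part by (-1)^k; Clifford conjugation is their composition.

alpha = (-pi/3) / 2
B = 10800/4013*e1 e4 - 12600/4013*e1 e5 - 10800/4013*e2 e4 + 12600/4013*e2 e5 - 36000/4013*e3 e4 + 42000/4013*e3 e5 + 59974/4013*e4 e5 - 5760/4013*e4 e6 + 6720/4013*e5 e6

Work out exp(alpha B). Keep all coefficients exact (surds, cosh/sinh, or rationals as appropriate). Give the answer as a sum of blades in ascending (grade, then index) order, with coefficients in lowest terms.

B^2 term by term: the squares give (10800/4013)^2*(e1 e4)^2 + (-12600/4013)^2*(e1 e5)^2 + (-10800/4013)^2*(e2 e4)^2 + (12600/4013)^2*(e2 e5)^2 + (-36000/4013)^2*(e3 e4)^2 + (42000/4013)^2*(e3 e5)^2 + (59974/4013)^2*(e4 e5)^2 + (-5760/4013)^2*(e4 e6)^2 + (6720/4013)^2*(e5 e6)^2 = 116640000/16104169*(+1) + 158760000/16104169*(+1) + 116640000/16104169*(+1) + 158760000/16104169*(+1) + 1296000000/16104169*(+1) + 1764000000/16104169*(+1) + 3596880676/16104169*(-1) + 33177600/16104169*(-1) + 45158400/16104169*(-1) = -4 (each basis 2-blade squares to minus the product of its generators' squares); cross terms between blades sharing an index anticommute and cancel; the commuting (index-disjoint) pairs give grade-4 terms 2*c*c'*(blade product), which cancel blade by blade — e1 e2 e4 e5: -272160000/16104169 + 272160000/16104169 = 0; e1 e3 e4 e5: -907200000/16104169 + 907200000/16104169 = 0; e1 e4 e5 e6: 145152000/16104169 - 145152000/16104169 = 0; e2 e3 e4 e5: 907200000/16104169 - 907200000/16104169 = 0; e2 e4 e5 e6: -145152000/16104169 + 145152000/16104169 = 0; e3 e4 e5 e6: -483840000/16104169 + 483840000/16104169 = 0 — confirming B is simple. So B^2 = -4.
B^2 = -4 — a negative square means the series sums to a rotation: l = 2, alpha*l = -pi/3, so exp(alpha B) = cos(-pi/3) + (sin(-pi/3)/2)*B = 1/2 + (-sqrt(3)/4)*B.
Answer: 1/2 - 2700*sqrt(3)/4013*e1 e4 + 3150*sqrt(3)/4013*e1 e5 + 2700*sqrt(3)/4013*e2 e4 - 3150*sqrt(3)/4013*e2 e5 + 9000*sqrt(3)/4013*e3 e4 - 10500*sqrt(3)/4013*e3 e5 - 29987*sqrt(3)/8026*e4 e5 + 1440*sqrt(3)/4013*e4 e6 - 1680*sqrt(3)/4013*e5 e6


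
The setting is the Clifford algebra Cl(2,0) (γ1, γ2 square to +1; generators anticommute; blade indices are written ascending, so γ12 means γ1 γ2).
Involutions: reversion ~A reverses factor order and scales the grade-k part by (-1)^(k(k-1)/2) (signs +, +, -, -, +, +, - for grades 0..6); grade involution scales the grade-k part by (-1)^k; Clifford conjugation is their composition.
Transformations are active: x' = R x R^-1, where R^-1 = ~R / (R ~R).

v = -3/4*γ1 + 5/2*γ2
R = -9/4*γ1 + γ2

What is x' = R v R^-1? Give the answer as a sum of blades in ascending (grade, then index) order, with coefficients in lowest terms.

~R = -9/4*γ1 + γ2, and R ~R = 97/16, so R^-1 = ~R / (97/16).
R v = 67/16 - 39/8*γ12
Answer: -915/388*γ1 - 217/194*γ2


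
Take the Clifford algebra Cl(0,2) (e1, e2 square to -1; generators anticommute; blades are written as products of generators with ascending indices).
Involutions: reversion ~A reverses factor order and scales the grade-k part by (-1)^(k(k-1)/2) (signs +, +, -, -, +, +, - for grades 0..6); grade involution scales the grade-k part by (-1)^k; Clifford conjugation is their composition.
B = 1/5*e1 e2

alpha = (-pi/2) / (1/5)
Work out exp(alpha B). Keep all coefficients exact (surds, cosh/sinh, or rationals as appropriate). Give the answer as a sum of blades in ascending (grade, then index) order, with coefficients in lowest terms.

B^2 = (1/5)^2*(e1 e2)^2 = 1/25*(-1) = -1/25 (a basis 2-blade squares to minus the product of its generators' squares).
B^2 = -1/25 — since the square is negative, the closed form is circular: l = 1/5, alpha*l = -pi/2, so exp(alpha B) = cos(-pi/2) + (sin(-pi/2)/(1/5))*B = 0 + (-5)*B.
Answer: -e1 e2


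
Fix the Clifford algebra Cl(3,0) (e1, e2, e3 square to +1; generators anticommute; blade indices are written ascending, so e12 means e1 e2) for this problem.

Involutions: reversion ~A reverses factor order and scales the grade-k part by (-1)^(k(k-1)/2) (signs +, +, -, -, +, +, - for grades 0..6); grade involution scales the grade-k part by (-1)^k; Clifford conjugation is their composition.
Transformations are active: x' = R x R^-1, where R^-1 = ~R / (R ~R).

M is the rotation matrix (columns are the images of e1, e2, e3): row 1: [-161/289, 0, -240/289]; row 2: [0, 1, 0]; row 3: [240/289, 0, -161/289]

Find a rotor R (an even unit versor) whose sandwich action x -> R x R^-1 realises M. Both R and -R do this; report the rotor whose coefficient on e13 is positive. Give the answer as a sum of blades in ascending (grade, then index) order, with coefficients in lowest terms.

Method: write R = a + b12*e12 + b13*e13 + b23*e23 with a^2 + b12^2 + b13^2 + b23^2 = 1 (so R^-1 = ~R). Expanding the columns R e_j ~R gives tr M = 4a^2 - 1 and, from the antisymmetric part, M21 - M12 = -4a*b12, M13 - M31 = 4a*b13, M32 - M23 = -4a*b23.
Here tr M = -33/289, so a^2 = (1 + tr M)/4 = 64/289 and a = ±8/17. Taking a = 8/17: M21 - M12 = 0, M13 - M31 = -480/289, M32 - M23 = 0, giving b12 = 0, b13 = -15/17, b23 = 0, i.e. R = 8/17 - 15/17*e13.
Its e13 coefficient is negative, so report the other preimage -R.
Answer: -8/17 + 15/17*e13. Recall the cover is two-to-one: with M of trace -33/289, both preimages act alike, and the stated e13 sign chooses the sheet.


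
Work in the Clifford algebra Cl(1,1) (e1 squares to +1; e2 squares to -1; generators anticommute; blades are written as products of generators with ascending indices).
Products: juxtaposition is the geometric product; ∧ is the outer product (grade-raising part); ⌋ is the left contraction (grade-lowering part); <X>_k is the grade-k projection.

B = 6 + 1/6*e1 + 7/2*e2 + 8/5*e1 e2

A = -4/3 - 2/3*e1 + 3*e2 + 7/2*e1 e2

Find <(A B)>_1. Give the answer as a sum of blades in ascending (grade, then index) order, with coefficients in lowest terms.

step 1: -1171/90 - 2101/180*e1 + 701/60*e2 + 481/30*e1 e2
step 2: -2101/180*e1 + 701/60*e2
Answer: -2101/180*e1 + 701/60*e2


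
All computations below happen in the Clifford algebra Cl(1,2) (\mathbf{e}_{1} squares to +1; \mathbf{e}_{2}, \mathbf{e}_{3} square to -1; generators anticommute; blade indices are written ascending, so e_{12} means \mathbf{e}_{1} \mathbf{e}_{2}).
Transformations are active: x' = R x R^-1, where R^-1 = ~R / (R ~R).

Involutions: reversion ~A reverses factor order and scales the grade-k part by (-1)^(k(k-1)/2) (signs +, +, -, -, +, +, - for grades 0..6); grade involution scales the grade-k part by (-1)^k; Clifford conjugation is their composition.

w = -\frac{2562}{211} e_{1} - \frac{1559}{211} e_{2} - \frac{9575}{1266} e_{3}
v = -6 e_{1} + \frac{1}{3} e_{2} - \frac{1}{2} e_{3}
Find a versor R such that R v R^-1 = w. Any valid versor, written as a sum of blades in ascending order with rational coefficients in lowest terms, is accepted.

A norm check does it: q(v) = q(w) = \frac{1283}{36}, hence R = v + w = -\frac{3828}{211} e_{1} - \frac{4466}{633} e_{2} - \frac{5104}{633} e_{3} realises the map — parallel part kept, (v - w)/2 negated, v carried to w.
Answer: -\frac{3828}{211} e_{1} - \frac{4466}{633} e_{2} - \frac{5104}{633} e_{3}


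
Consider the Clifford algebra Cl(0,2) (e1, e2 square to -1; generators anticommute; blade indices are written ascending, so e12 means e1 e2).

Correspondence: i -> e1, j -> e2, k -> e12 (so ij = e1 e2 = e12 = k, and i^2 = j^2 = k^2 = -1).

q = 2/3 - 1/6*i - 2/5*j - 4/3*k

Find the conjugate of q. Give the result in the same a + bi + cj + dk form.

In blades: q = 2/3 - 1/6*e1 - 2/5*e2 - 4/3*e12.
Conjugation here is Clifford conjugation: the scalar is fixed and the grade-1 and grade-2 blades all flip sign, giving 2/3 + 1/6*e1 + 2/5*e2 + 4/3*e12; translating back:
Answer: 2/3 + 1/6*i + 2/5*j + 4/3*k


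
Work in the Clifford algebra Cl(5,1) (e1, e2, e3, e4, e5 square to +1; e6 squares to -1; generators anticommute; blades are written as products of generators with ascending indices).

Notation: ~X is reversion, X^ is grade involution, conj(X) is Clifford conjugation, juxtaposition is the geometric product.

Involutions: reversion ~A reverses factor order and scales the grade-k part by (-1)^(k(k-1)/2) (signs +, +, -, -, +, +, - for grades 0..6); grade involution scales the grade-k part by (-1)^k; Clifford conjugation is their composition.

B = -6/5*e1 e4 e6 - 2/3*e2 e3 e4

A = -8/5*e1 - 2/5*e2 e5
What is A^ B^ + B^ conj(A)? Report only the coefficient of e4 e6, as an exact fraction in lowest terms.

first term: 48/25*e4 e6 + 4/15*e3 e4 e5 + 16/15*e1 e2 e3 e4 + 12/25*e1 e2 e4 e5 e6
second term: 48/25*e4 e6 + 4/15*e3 e4 e5 - 16/15*e1 e2 e3 e4 - 12/25*e1 e2 e4 e5 e6
Answer: 96/25


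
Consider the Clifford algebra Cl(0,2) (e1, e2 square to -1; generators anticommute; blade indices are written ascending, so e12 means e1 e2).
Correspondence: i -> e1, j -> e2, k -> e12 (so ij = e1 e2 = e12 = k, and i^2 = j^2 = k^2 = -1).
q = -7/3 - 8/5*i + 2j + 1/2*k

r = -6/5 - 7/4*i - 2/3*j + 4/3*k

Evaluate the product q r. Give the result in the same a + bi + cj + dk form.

In blades: q = -7/3 - 8/5*e1 + 2*e2 + 1/2*e12, r = -6/5 - 7/4*e1 - 2/3*e2 + 4/3*e12.
Distribute q over r term by term (generator squares from the signature, products reordered to ascending indices): (-7/3)*r = 14/5 + 49/12*e1 + 14/9*e2 - 28/9*e12; (-8/5*e1)*r = -14/5 + 48/25*e1 + 32/15*e2 + 16/15*e12; (2*e2)*r = 4/3 + 8/3*e1 - 12/5*e2 + 7/2*e12; (1/2*e12)*r = -2/3 + 1/3*e1 - 7/8*e2 - 3/5*e12.
Sum: 2/3 + 2701/300*e1 + 149/360*e2 + 77/90*e12; translating back through the correspondence:
Answer: 2/3 + 2701/300*i + 149/360*j + 77/90*k


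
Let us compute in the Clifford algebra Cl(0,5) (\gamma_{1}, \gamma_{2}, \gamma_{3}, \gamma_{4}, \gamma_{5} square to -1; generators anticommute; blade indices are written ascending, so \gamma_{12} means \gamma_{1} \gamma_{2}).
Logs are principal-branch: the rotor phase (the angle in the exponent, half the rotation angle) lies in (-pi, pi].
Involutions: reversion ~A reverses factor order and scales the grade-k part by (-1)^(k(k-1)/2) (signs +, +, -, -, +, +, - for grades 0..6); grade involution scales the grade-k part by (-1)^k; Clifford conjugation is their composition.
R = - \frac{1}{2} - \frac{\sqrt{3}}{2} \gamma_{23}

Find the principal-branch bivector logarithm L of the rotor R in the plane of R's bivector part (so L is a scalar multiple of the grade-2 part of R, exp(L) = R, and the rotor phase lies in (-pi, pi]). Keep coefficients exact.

The scalar part of R is - \frac{1}{2}, and that scalar determines the rotor phase on the principal branch; recovering the unit plane as bivector-part over sine of the phase gives L = phase * plane.
Concretely: cos(phase) = - \frac{1}{2} gives phase = ±\frac{2 \pi}{3}, and since phase/sin(phase) is even the sign is immaterial: L = (phase/sin(phase)) * <R>_2 = (\frac{4 \sqrt{3} \pi}{9}) * <R>_2.
Answer: - \frac{2 \pi}{3} \gamma_{23}


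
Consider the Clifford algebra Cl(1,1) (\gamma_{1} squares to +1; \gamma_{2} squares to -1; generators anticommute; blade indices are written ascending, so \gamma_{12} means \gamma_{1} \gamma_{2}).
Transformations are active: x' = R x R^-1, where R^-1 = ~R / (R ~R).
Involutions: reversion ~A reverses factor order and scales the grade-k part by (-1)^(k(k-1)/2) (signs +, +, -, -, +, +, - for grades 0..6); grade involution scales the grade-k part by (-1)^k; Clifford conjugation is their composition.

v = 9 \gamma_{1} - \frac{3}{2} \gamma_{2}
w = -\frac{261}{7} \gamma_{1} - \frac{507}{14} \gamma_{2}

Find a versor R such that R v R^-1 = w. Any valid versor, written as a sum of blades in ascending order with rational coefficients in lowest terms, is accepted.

A norm check does it: q(v) = q(w) = \frac{315}{4}, hence R = v + w = -\frac{198}{7} \gamma_{1} - \frac{264}{7} \gamma_{2} realises the map — parallel part kept, (v - w)/2 negated, v carried to w.
Answer: -\frac{198}{7} \gamma_{1} - \frac{264}{7} \gamma_{2}


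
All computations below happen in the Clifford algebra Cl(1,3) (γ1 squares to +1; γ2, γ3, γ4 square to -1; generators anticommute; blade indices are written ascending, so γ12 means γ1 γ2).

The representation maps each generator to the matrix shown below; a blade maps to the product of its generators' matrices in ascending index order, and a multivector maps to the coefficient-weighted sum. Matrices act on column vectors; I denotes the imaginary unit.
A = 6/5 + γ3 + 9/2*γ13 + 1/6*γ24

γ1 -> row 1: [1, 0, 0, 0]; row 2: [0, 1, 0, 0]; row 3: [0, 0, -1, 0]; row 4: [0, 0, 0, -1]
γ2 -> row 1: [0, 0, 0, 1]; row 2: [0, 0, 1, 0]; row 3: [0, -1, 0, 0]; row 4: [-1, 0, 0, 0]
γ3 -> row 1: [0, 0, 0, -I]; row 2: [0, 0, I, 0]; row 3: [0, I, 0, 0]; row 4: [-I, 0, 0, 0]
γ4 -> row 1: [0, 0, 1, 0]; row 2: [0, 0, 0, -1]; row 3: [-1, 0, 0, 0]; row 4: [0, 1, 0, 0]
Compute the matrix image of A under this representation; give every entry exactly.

Bivector images (products of the table entries): rho(γ13) = rho(γ1)rho(γ3) = row 1: [0, 0, 0, -I]; row 2: [0, 0, I, 0]; row 3: [0, -I, 0, 0]; row 4: [I, 0, 0, 0]; rho(γ24) = rho(γ2)rho(γ4) = row 1: [0, 1, 0, 0]; row 2: [-1, 0, 0, 0]; row 3: [0, 0, 0, 1]; row 4: [0, 0, -1, 0].
M = (6/5)*1 + (1)*rho(γ3) + (9/2)*rho(γ13) + (1/6)*rho(γ24), summed entrywise (1 is the identity matrix):
Answer: row 1: [6/5, 1/6, 0, -11*I/2]; row 2: [-1/6, 6/5, 11*I/2, 0]; row 3: [0, -7*I/2, 6/5, 1/6]; row 4: [7*I/2, 0, -1/6, 6/5]


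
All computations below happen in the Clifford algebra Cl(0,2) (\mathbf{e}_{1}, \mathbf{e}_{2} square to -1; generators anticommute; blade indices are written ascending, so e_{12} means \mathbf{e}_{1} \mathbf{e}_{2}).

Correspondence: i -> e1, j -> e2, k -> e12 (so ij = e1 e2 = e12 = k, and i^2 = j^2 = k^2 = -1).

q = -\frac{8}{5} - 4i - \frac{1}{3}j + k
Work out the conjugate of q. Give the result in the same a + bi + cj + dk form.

In blades: q = -\frac{8}{5} - 4 e_{1} - \frac{1}{3} e_{2} + e_{12}.
Conjugation here is Clifford conjugation: the scalar is fixed and the grade-1 and grade-2 blades all flip sign, giving -\frac{8}{5} + 4 e_{1} + \frac{1}{3} e_{2} - e_{12}; translating back:
Answer: -\frac{8}{5} + 4i + \frac{1}{3}j - k


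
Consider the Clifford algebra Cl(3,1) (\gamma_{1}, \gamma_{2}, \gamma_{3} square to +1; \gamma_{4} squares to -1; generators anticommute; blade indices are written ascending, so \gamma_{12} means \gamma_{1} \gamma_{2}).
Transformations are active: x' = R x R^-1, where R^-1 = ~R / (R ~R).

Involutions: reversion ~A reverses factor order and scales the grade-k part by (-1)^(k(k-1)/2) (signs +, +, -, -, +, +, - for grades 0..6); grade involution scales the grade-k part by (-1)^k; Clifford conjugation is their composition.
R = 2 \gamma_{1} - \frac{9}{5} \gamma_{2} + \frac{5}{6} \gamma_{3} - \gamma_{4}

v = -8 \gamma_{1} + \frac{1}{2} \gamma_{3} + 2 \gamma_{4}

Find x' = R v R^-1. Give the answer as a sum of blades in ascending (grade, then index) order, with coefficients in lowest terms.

~R = 2 \gamma_{1} - \frac{9}{5} \gamma_{2} + \frac{5}{6} \gamma_{3} - \gamma_{4}, and R ~R = \frac{6241}{900}, so R^-1 = ~R / (\frac{6241}{900}).
R v = -\frac{163}{12} - \frac{72}{5} \gamma_{12} + \frac{23}{3} \gamma_{13} - 4 \gamma_{14} - \frac{9}{10} \gamma_{23} - \frac{18}{5} \gamma_{24} + \frac{13}{6} \gamma_{34}
Answer: \frac{1028}{6241} \gamma_{1} + \frac{44010}{6241} \gamma_{2} - \frac{46991}{12482} \gamma_{3} + \frac{11968}{6241} \gamma_{4}


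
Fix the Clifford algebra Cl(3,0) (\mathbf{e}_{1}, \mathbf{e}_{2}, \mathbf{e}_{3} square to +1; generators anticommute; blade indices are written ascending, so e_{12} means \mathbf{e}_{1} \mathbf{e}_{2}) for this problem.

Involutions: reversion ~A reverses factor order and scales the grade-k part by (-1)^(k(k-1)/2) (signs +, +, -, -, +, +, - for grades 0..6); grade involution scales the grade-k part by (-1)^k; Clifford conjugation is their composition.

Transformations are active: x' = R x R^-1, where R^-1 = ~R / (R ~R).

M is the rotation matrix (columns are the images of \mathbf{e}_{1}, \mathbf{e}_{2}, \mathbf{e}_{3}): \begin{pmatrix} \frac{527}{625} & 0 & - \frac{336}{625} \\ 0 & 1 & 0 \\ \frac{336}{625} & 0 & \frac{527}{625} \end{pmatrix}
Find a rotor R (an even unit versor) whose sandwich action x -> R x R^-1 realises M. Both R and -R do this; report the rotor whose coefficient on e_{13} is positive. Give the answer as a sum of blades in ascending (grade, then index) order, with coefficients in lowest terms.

Method: write R = a + b12*e_{12} + b13*e_{13} + b23*e_{23} with a^2 + b12^2 + b13^2 + b23^2 = 1 (so R^-1 = ~R). Expanding the columns R e_j ~R gives tr M = 4a^2 - 1 and, from the antisymmetric part, M21 - M12 = -4a*b12, M13 - M31 = 4a*b13, M32 - M23 = -4a*b23.
Here tr M = \frac{1679}{625}, so a^2 = (1 + tr M)/4 = \frac{576}{625} and a = ±\frac{24}{25}. Taking a = \frac{24}{25}: M21 - M12 = 0, M13 - M31 = -\frac{672}{625}, M32 - M23 = 0, giving b12 = 0, b13 = -\frac{7}{25}, b23 = 0, i.e. R = \frac{24}{25} - \frac{7}{25} e_{13}.
Its e_{13} coefficient is negative, so report the other preimage -R.
Answer: -\frac{24}{25} + \frac{7}{25} e_{13}. Sheet selection: the two-to-one cover makes ±R indistinguishable at the matrix level (trace \frac{1679}{625}), so uniqueness comes from the required sign on e_{13}.


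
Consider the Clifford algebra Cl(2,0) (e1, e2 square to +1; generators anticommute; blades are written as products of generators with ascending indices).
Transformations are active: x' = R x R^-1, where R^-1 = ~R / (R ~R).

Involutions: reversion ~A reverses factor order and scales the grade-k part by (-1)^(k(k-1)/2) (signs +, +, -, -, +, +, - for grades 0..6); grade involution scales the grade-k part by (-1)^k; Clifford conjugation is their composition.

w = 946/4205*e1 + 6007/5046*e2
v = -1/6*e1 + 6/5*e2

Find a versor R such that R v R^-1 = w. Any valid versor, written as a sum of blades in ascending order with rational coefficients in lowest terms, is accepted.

Construction: equal norms (both 1321/900) license R = v + w = 1471/25230*e1 + 60311/25230*e2 — nothing changes along that direction, while (v - w)/2 changes sign, so v maps onto w.
Answer: 1471/25230*e1 + 60311/25230*e2


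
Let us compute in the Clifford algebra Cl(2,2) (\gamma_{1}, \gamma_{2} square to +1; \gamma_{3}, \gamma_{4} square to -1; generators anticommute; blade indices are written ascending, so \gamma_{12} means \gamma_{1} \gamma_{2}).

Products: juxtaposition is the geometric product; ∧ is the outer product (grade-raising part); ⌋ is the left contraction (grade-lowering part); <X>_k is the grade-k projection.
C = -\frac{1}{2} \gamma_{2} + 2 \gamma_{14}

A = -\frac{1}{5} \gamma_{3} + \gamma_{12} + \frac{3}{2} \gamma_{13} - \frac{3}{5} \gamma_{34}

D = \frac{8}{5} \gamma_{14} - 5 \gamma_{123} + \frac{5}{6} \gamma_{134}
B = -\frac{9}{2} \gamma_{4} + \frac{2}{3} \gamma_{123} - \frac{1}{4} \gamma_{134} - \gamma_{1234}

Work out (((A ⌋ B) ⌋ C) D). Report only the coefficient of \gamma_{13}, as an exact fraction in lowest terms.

step 1: -\frac{3}{20} \gamma_{1} - \gamma_{2} - \frac{2}{3} \gamma_{3} - \frac{3}{8} \gamma_{4} - \frac{7}{15} \gamma_{12} + \frac{1}{20} \gamma_{14} + \frac{3}{2} \gamma_{24} + \gamma_{34} - \frac{1}{5} \gamma_{124}
step 2: \frac{3}{5} - \frac{3}{4} \gamma_{1} - \frac{3}{10} \gamma_{4}
step 3: -\frac{12}{25} \gamma_{1} - \frac{6}{5} \gamma_{4} + \frac{1}{4} \gamma_{13} + \frac{24}{25} \gamma_{14} + \frac{15}{4} \gamma_{23} - \frac{5}{8} \gamma_{34} - 3 \gamma_{123} + \frac{1}{2} \gamma_{134} - \frac{3}{2} \gamma_{1234}
Answer: \frac{1}{4}


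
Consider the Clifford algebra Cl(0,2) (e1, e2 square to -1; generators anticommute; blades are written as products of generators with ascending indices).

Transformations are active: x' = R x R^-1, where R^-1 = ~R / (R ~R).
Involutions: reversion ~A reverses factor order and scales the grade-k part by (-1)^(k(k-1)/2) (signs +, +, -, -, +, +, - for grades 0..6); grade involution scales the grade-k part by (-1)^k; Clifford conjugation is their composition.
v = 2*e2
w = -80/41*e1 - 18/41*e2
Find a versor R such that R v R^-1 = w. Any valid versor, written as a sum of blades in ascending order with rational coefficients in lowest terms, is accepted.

Since q(v) = q(w) = -4, the sum R = v + w = -80/41*e1 + 64/41*e2 does the job whenever invertible.
Answer: -80/41*e1 + 64/41*e2


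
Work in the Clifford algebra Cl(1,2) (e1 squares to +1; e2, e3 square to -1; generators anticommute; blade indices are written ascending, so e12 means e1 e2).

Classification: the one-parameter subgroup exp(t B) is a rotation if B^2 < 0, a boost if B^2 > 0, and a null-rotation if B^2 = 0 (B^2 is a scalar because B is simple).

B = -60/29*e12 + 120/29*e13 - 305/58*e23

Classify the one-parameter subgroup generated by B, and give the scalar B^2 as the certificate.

B^2 term by term: the squares give (-60/29)^2*(e12)^2 + (120/29)^2*(e13)^2 + (-305/58)^2*(e23)^2 = 3600/841*(+1) + 14400/841*(+1) + 93025/3364*(-1) = -25/4 (each basis 2-blade squares to minus the product of its generators' squares); cross terms between blades sharing an index anticommute and cancel. So B^2 = -25/4.
Answer: rotation, certificate B^2 = -25/4. Key observation: B^2 = -25/4 is a conjugation invariant, so its sign decides the class regardless of the surface form of B.


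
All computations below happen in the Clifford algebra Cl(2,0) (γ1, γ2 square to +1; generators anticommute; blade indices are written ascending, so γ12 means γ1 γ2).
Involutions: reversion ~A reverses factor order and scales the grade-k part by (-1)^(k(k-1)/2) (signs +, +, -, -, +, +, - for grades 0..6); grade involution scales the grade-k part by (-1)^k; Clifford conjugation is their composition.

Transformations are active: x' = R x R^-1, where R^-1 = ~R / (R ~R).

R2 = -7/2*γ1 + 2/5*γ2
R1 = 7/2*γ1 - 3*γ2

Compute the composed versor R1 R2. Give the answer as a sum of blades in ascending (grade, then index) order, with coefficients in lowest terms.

Distribute over the terms of R1 (each basis-blade product reordered to ascending indices, repeated generators contracted through their squares):
(7/2*γ1) R2 = -49/4 + 7/5*γ12
(-3*γ2) R2 = -6/5 - 21/2*γ12
Summing the partial products and collecting blades:
Answer: -269/20 - 91/10*γ12


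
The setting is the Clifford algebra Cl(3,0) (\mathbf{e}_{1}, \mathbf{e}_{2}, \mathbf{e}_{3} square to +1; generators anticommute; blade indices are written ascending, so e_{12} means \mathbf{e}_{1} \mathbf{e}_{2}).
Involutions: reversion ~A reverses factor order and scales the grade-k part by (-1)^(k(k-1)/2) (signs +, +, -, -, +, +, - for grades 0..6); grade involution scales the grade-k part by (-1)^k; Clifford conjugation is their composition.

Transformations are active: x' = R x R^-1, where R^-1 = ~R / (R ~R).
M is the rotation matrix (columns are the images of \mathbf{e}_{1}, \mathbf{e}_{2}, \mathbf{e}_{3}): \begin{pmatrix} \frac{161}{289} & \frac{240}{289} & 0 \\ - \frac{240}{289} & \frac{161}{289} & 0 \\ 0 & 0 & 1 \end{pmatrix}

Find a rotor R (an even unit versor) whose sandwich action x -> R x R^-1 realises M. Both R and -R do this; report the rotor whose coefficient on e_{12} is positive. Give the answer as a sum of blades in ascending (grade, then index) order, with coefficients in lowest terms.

Method: write R = a + b12*e_{12} + b13*e_{13} + b23*e_{23} with a^2 + b12^2 + b13^2 + b23^2 = 1 (so R^-1 = ~R). Expanding the columns R e_j ~R gives tr M = 4a^2 - 1 and, from the antisymmetric part, M21 - M12 = -4a*b12, M13 - M31 = 4a*b13, M32 - M23 = -4a*b23.
Here tr M = \frac{611}{289}, so a^2 = (1 + tr M)/4 = \frac{225}{289} and a = ±\frac{15}{17}. Taking a = \frac{15}{17}: M21 - M12 = -\frac{480}{289}, M13 - M31 = 0, M32 - M23 = 0, giving b12 = \frac{8}{17}, b13 = 0, b23 = 0, i.e. R = \frac{15}{17} + \frac{8}{17} e_{12}.
Its e_{12} coefficient is already positive.
Answer: \frac{15}{17} + \frac{8}{17} e_{12}. Key observation: the double cover Spin(3) -> SO(3) sends R and -R to the same matrix (trace \frac{611}{289} here), so the stated sign of the e_{12} coefficient is what selects one sheet.


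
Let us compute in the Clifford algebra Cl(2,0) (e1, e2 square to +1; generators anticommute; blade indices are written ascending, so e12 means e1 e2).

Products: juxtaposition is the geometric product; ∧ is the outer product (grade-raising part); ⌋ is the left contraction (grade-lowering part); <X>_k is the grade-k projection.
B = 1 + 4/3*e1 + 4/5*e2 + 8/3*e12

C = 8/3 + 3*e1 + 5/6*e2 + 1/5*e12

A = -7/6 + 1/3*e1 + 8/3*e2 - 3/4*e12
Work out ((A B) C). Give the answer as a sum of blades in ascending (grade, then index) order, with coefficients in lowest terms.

step 1: 307/90 - 134/15*e1 + 163/45*e2 - 143/20*e12
step 2: -35789/2700 - 12163/600*e1 + 43423/1350*e2 - 16513/450*e12
Answer: -35789/2700 - 12163/600*e1 + 43423/1350*e2 - 16513/450*e12


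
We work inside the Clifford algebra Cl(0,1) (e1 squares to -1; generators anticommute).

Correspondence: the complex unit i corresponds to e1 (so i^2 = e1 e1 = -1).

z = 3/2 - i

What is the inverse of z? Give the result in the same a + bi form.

In blades: z = 3/2 - e1.
With qbar = 3/2 + e1 (scalar fixed, mapped units negated), z qbar = 13/4 (the sum of squared coefficients), so z^-1 = qbar / (13/4) = 6/13 + 4/13*e1; translating back:
Answer: 6/13 + 4/13*i


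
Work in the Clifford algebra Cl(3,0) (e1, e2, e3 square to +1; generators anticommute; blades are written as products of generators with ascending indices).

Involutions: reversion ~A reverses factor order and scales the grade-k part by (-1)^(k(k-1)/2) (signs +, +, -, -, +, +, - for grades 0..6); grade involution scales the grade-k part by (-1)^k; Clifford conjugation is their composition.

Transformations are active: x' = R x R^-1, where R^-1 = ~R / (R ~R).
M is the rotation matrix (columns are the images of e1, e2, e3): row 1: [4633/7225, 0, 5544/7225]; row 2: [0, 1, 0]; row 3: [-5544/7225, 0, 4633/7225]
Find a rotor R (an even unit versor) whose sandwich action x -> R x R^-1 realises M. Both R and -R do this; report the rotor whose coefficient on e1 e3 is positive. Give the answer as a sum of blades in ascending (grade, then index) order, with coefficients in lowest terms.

Method: write R = a + b12*e1 e2 + b13*e1 e3 + b23*e2 e3 with a^2 + b12^2 + b13^2 + b23^2 = 1 (so R^-1 = ~R). Expanding the columns R e_j ~R gives tr M = 4a^2 - 1 and, from the antisymmetric part, M21 - M12 = -4a*b12, M13 - M31 = 4a*b13, M32 - M23 = -4a*b23.
Here tr M = 16491/7225, so a^2 = (1 + tr M)/4 = 5929/7225 and a = ±77/85. Taking a = 77/85: M21 - M12 = 0, M13 - M31 = 11088/7225, M32 - M23 = 0, giving b12 = 0, b13 = 36/85, b23 = 0, i.e. R = 77/85 + 36/85*e1 e3.
Its e1 e3 coefficient is already positive.
Answer: 77/85 + 36/85*e1 e3. Uniqueness: Spin(3) -> SO(3) maps R and -R to the same rotation of trace 16491/7225; fixing the sign of the e1 e3 coefficient removes the ambiguity.


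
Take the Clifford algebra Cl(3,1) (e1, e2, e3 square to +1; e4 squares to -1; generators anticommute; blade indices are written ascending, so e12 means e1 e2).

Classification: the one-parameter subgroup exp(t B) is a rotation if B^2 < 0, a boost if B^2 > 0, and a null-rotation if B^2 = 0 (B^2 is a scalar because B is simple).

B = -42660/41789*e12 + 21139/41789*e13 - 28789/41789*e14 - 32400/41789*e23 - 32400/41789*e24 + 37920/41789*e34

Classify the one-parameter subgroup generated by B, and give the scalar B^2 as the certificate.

B^2 term by term: the squares give (-42660/41789)^2*(e12)^2 + (21139/41789)^2*(e13)^2 + (-28789/41789)^2*(e14)^2 + (-32400/41789)^2*(e23)^2 + (-32400/41789)^2*(e24)^2 + (37920/41789)^2*(e34)^2 = 1819875600/1746320521*(-1) + 446857321/1746320521*(-1) + 828806521/1746320521*(+1) + 1049760000/1746320521*(-1) + 1049760000/1746320521*(+1) + 1437926400/1746320521*(+1) = 0 (each basis 2-blade squares to minus the product of its generators' squares); cross terms between blades sharing an index anticommute and cancel; the commuting (index-disjoint) pairs give grade-4 terms 2*c*c'*(blade product), which cancel blade by blade — e1234: -3235334400/1746320521 + 1369807200/1746320521 + 1865527200/1746320521 = 0 — confirming B is simple. So B^2 = 0.
Answer: null-rotation, certificate B^2 = 0. Check the certificate: B^2 = 0, and that sign is decisive whatever form B takes.


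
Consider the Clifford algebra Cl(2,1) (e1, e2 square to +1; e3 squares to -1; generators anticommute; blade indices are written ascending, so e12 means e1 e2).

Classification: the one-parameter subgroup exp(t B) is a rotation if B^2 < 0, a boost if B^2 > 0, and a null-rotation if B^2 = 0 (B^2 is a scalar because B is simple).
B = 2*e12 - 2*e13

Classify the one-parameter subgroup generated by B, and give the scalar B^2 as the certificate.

B^2 term by term: the squares give (2)^2*(e12)^2 + (-2)^2*(e13)^2 = 4*(-1) + 4*(+1) = 0 (each basis 2-blade squares to minus the product of its generators' squares); cross terms between blades sharing an index anticommute and cancel. So B^2 = 0.
Answer: null-rotation, certificate B^2 = 0. The scalar 0 is the complete invariant here: its sign names the subgroup type.


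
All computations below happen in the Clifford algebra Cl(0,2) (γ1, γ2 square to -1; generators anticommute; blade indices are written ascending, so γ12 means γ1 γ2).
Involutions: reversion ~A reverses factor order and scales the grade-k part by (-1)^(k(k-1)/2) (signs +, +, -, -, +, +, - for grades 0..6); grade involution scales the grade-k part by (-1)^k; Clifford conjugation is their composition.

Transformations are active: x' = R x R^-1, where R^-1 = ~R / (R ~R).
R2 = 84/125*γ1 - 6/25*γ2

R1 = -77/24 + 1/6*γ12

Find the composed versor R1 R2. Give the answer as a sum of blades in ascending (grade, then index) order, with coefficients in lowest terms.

Distribute over the terms of R1 (each basis-blade product reordered to ascending indices, repeated generators contracted through their squares):
(-77/24) R2 = -539/250*γ1 + 77/100*γ2
(1/6*γ12) R2 = 1/25*γ1 + 14/125*γ2
Summing the partial products and collecting blades:
Answer: -529/250*γ1 + 441/500*γ2


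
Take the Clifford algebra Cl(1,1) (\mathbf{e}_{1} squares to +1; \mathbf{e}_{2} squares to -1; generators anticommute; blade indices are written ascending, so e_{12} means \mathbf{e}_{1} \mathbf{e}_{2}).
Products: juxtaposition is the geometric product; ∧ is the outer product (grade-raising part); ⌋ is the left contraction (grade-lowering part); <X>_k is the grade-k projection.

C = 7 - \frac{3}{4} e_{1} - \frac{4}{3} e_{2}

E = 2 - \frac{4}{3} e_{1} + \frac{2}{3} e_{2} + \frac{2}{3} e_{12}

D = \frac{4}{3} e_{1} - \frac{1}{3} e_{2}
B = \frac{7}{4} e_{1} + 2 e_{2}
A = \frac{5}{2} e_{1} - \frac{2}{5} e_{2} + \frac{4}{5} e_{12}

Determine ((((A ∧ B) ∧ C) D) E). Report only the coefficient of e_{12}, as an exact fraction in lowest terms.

step 1: \frac{57}{10} e_{12}
step 2: \frac{399}{10} e_{12}
step 3: \frac{133}{10} e_{1} - \frac{266}{5} e_{2}
step 4: \frac{266}{15} - \frac{133}{15} e_{1} - \frac{1463}{15} e_{2} - \frac{931}{15} e_{12}
Answer: -\frac{931}{15}


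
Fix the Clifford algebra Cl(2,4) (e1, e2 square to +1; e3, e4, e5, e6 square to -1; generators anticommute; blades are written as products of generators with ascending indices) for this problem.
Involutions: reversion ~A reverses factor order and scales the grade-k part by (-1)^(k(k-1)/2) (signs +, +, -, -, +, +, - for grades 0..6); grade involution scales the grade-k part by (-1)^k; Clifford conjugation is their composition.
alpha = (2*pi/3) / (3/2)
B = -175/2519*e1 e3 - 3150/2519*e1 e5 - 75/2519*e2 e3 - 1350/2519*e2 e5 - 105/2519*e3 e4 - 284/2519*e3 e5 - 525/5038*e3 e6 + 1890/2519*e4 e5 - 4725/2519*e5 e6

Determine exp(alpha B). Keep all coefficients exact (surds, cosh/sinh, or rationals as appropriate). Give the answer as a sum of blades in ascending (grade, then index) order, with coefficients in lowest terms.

B^2 term by term: the squares give (-175/2519)^2*(e1 e3)^2 + (-3150/2519)^2*(e1 e5)^2 + (-75/2519)^2*(e2 e3)^2 + (-1350/2519)^2*(e2 e5)^2 + (-105/2519)^2*(e3 e4)^2 + (-284/2519)^2*(e3 e5)^2 + (-525/5038)^2*(e3 e6)^2 + (1890/2519)^2*(e4 e5)^2 + (-4725/2519)^2*(e5 e6)^2 = 30625/6345361*(+1) + 9922500/6345361*(+1) + 5625/6345361*(+1) + 1822500/6345361*(+1) + 11025/6345361*(-1) + 80656/6345361*(-1) + 275625/25381444*(-1) + 3572100/6345361*(-1) + 22325625/6345361*(-1) = -9/4 (each basis 2-blade squares to minus the product of its generators' squares); cross terms between blades sharing an index anticommute and cancel; the commuting (index-disjoint) pairs give grade-4 terms 2*c*c'*(blade product), which cancel blade by blade — e1 e2 e3 e5: -472500/6345361 + 472500/6345361 = 0; e1 e3 e4 e5: -661500/6345361 + 661500/6345361 = 0; e1 e3 e5 e6: 1653750/6345361 - 1653750/6345361 = 0; e2 e3 e4 e5: -283500/6345361 + 283500/6345361 = 0; e2 e3 e5 e6: 708750/6345361 - 708750/6345361 = 0; e3 e4 e5 e6: 992250/6345361 - 992250/6345361 = 0 — confirming B is simple. So B^2 = -9/4.
B^2 = -9/4 — a negative square means the series sums to a rotation: l = 3/2, alpha*l = 2*pi/3, so exp(alpha B) = cos(2*pi/3) + (sin(2*pi/3)/(3/2))*B = -1/2 + (sqrt(3)/3)*B.
Answer: -1/2 - 175*sqrt(3)/7557*e1 e3 - 1050*sqrt(3)/2519*e1 e5 - 25*sqrt(3)/2519*e2 e3 - 450*sqrt(3)/2519*e2 e5 - 35*sqrt(3)/2519*e3 e4 - 284*sqrt(3)/7557*e3 e5 - 175*sqrt(3)/5038*e3 e6 + 630*sqrt(3)/2519*e4 e5 - 1575*sqrt(3)/2519*e5 e6


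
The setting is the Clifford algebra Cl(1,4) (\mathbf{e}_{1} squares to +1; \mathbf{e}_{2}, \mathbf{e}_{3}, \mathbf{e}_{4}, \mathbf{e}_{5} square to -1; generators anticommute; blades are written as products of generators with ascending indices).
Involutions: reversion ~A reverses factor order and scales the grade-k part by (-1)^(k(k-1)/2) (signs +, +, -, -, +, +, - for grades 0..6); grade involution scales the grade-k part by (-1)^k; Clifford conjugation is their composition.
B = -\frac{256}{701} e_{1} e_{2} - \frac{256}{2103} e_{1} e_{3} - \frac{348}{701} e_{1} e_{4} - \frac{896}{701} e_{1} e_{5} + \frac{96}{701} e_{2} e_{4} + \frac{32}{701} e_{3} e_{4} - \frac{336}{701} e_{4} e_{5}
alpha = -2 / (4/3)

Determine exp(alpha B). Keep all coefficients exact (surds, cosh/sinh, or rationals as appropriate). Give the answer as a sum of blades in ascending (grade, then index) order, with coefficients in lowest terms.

B^2 term by term: the squares give (-\frac{256}{701})^2*(e_{1} e_{2})^2 + (-\frac{256}{2103})^2*(e_{1} e_{3})^2 + (-\frac{348}{701})^2*(e_{1} e_{4})^2 + (-\frac{896}{701})^2*(e_{1} e_{5})^2 + (\frac{96}{701})^2*(e_{2} e_{4})^2 + (\frac{32}{701})^2*(e_{3} e_{4})^2 + (-\frac{336}{701})^2*(e_{4} e_{5})^2 = \frac{65536}{491401}*(+1) + \frac{65536}{4422609}*(+1) + \frac{121104}{491401}*(+1) + \frac{802816}{491401}*(+1) + \frac{9216}{491401}*(-1) + \frac{1024}{491401}*(-1) + \frac{112896}{491401}*(-1) = \frac{16}{9} (each basis 2-blade squares to minus the product of its generators' squares); cross terms between blades sharing an index anticommute and cancel; the commuting (index-disjoint) pairs give grade-4 terms 2*c*c'*(blade product), which cancel blade by blade — e_{1} e_{2} e_{3} e_{4}: -\frac{16384}{491401} + \frac{16384}{491401} = 0; e_{1} e_{2} e_{4} e_{5}: \frac{172032}{491401} - \frac{172032}{491401} = 0; e_{1} e_{3} e_{4} e_{5}: \frac{57344}{491401} - \frac{57344}{491401} = 0 — confirming B is simple. So B^2 = \frac{16}{9}.
B^2 = \frac{16}{9} — since the square is positive, the closed form is hyperbolic: l = \frac{4}{3}, alpha*l = -2, so exp(alpha B) = cosh(-2) + (sinh(-2)/(\frac{4}{3}))*B = \cosh{\left(2 \right)} + (- \frac{3 \sinh{\left(2 \right)}}{4})*B.
Answer: \cosh{\left(2 \right)} + \frac{192 \sinh{\left(2 \right)}}{701} e_{1} e_{2} + \frac{64 \sinh{\left(2 \right)}}{701} e_{1} e_{3} + \frac{261 \sinh{\left(2 \right)}}{701} e_{1} e_{4} + \frac{672 \sinh{\left(2 \right)}}{701} e_{1} e_{5} - \frac{72 \sinh{\left(2 \right)}}{701} e_{2} e_{4} - \frac{24 \sinh{\left(2 \right)}}{701} e_{3} e_{4} + \frac{252 \sinh{\left(2 \right)}}{701} e_{4} e_{5}
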